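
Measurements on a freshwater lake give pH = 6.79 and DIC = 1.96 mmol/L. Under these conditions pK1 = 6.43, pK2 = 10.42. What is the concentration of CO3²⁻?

[CO3²⁻] = 0.320 μmol/L

α₂ = 1 / (1 + [H⁺]/K2 + [H⁺]²/(K1K2)) = 1 / (1 + 10^+3.63 + 10^+3.27)
   = 1 / (1 + 4265.8 + 1862.1) = 1/6128.9 = 0.0001632
[CO3²⁻] = α₂ × DIC = 0.0001632 × 1.96 = 0.000320 mmol/L = 0.320 μmol/L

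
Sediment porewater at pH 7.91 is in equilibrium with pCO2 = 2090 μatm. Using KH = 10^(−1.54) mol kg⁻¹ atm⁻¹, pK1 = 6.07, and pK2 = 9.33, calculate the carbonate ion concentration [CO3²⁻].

[CO2*] = KH · pCO2 = 10^(−1.54) × 2090×10^-6 = 6.028×10^-5 mol/kg
α₀ = 1/(1 + K1/[H⁺] + K1K2/[H⁺]²) = 1/(1 + 10^+1.84 + 10^+0.42) = 0.01373
DIC = [CO2*]/α₀ = 6.028×10^-5 / 0.01373 = 4.389 mmol/kg
[CO3²⁻] = α₂·DIC; α₂ = 0.03612, so [CO3²⁻] = 0.03612 × 4.389 = 0.159 mmol/kg

[CO3²⁻] = 0.159 mmol/kg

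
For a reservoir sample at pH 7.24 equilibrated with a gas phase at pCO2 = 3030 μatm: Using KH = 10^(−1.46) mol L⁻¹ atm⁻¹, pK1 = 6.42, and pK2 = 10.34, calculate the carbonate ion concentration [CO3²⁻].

[CO3²⁻] = 0.551 μmol/L

[CO2*] = KH · pCO2 = 10^(−1.46) × 3030×10^-6 = 1.051×10^-4 mol/L
α₀ = 1/(1 + K1/[H⁺] + K1K2/[H⁺]²) = 1/(1 + 10^+0.82 + 10^-2.28) = 0.1314
DIC = [CO2*]/α₀ = 1.051×10^-4 / 0.1314 = 0.7997 mmol/L
[CO3²⁻] = α₂·DIC; α₂ = 0.0006894, so [CO3²⁻] = 0.0006894 × 0.7997 = 0.000551 mmol/L = 0.551 μmol/L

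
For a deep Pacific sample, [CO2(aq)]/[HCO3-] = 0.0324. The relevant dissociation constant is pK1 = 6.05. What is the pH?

pH = 7.54

From K1 = [H⁺][HCO3-]/[CO2(aq)]:  pH = pK1 − log₁₀([CO2(aq)]/[HCO3-])
log₁₀(0.0324) = -1.489
pH = 6.05 − (-1.489) = 7.54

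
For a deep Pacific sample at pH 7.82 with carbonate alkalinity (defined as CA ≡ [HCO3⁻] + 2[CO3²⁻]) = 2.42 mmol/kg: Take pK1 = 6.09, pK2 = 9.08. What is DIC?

CA = [HCO3⁻] + 2[CO3²⁻] = (α₁ + 2α₂)·DIC
At pH 7.82: [H⁺]/K1 = 10^-1.73 = 0.018621, K2/[H⁺] = 10^-1.26 = 0.054954
α₁ = 1/(1 + 0.018621 + 0.054954) = 1/1.0736 = 0.9315; α₂ = α₁·K2/[H⁺] = 0.05119
α₁ + 2α₂ = 1.0338
DIC = CA / (α₁ + 2α₂) = 2.42 / 1.0338 = 2.34 mmol/kg

DIC = 2.34 mmol/kg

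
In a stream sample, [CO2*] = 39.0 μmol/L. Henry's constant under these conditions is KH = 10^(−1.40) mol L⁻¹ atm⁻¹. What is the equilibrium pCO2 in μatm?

KH = 10^(−1.40) = 3.981×10^-2 mol L⁻¹ atm⁻¹
pCO2 = [CO2*]/KH = 39.0×10^-6 / 3.981×10^-2 = 9.80×10^-4 atm = 980 μatm

pCO2 = 980 μatm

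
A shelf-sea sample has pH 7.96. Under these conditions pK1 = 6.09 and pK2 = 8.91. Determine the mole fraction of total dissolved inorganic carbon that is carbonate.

α₂ = 1 / (1 + [H⁺]/K2 + [H⁺]²/(K1K2)) = 1 / (1 + 10^+0.95 + 10^-0.92)
   = 1 / (1 + 8.9125 + 0.12023) = 1/10.033 = 0.09967

α₂ = 0.0997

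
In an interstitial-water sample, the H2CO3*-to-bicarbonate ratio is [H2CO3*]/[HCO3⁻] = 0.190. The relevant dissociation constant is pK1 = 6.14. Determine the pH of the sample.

pH = 6.86

From K1 = [H⁺][HCO3⁻]/[H2CO3*]:  pH = pK1 − log₁₀([H2CO3*]/[HCO3⁻])
log₁₀(0.190) = -0.721
pH = 6.14 − (-0.721) = 6.86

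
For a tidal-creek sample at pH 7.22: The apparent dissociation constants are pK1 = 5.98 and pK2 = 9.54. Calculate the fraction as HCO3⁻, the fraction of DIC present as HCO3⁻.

α₁ = 1 / (1 + [H⁺]/K1 + K2/[H⁺]) = 1 / (1 + 10^-1.24 + 10^-2.32)
   = 1 / (1 + 0.057544 + 0.0047863) = 1/1.0623 = 0.9413

α₁ = 0.941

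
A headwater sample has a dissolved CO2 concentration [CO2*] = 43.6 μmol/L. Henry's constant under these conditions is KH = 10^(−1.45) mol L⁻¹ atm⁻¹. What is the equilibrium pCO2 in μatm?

KH = 10^(−1.45) = 3.548×10^-2 mol L⁻¹ atm⁻¹
pCO2 = [CO2*]/KH = 43.6×10^-6 / 3.548×10^-2 = 1.23×10^-3 atm = 1230 μatm

pCO2 = 1230 μatm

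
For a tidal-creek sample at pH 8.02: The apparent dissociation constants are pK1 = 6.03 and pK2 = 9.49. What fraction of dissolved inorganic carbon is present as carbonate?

α₂ = 1 / (1 + [H⁺]/K2 + [H⁺]²/(K1K2)) = 1 / (1 + 10^+1.47 + 10^-0.52)
   = 1 / (1 + 29.512 + 0.30200) = 1/30.814 = 0.03245

α₂ = 0.0325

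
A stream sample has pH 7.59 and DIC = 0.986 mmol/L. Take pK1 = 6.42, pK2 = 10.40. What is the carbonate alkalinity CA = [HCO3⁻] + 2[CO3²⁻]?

CA = 0.925 mmol/L

CA = [HCO3⁻] + 2[CO3²⁻] = (α₁ + 2α₂)·DIC
At pH 7.59: [H⁺]/K1 = 10^-1.17 = 0.067608, K2/[H⁺] = 10^-2.81 = 0.0015488
α₁ = 1/(1 + 0.067608 + 0.0015488) = 1/1.0692 = 0.9353; α₂ = α₁·K2/[H⁺] = 0.001449
α₁ + 2α₂ = 0.9382
CA = 0.9382 × 0.986 = 0.925 mmol/L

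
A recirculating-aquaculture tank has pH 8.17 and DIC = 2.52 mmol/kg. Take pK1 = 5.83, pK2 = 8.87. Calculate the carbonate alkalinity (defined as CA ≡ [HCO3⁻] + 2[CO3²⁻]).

CA = [HCO3⁻] + 2[CO3²⁻] = (α₁ + 2α₂)·DIC
At pH 8.17: [H⁺]/K1 = 10^-2.34 = 0.0045709, K2/[H⁺] = 10^-0.70 = 0.19953
α₁ = 1/(1 + 0.0045709 + 0.19953) = 1/1.2041 = 0.8305; α₂ = α₁·K2/[H⁺] = 0.1657
α₁ + 2α₂ = 1.1619
CA = 1.1619 × 2.52 = 2.93 mmol/kg

CA = 2.93 mmol/kg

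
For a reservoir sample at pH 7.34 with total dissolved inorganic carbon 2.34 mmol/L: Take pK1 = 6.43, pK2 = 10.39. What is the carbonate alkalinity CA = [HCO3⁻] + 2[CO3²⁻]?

CA = 2.09 mmol/L

CA = [HCO3⁻] + 2[CO3²⁻] = (α₁ + 2α₂)·DIC
At pH 7.34: [H⁺]/K1 = 10^-0.91 = 0.12303, K2/[H⁺] = 10^-3.05 = 0.00089125
α₁ = 1/(1 + 0.12303 + 0.00089125) = 1/1.1239 = 0.8897; α₂ = α₁·K2/[H⁺] = 0.0007930
α₁ + 2α₂ = 0.8913
CA = 0.8913 × 2.34 = 2.09 mmol/L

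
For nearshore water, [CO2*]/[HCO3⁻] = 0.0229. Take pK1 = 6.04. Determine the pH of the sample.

pH = 7.68

From K1 = [H⁺][HCO3⁻]/[CO2*]:  pH = pK1 − log₁₀([CO2*]/[HCO3⁻])
log₁₀(0.0229) = -1.640
pH = 6.04 − (-1.640) = 7.68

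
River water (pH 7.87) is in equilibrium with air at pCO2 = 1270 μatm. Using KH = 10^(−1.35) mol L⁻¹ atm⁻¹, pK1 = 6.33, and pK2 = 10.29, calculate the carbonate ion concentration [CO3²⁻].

[CO3²⁻] = 7.48 μmol/L

[CO2*] = KH · pCO2 = 10^(−1.35) × 1270×10^-6 = 5.673×10^-5 mol/L
α₀ = 1/(1 + K1/[H⁺] + K1K2/[H⁺]²) = 1/(1 + 10^+1.54 + 10^-0.88) = 0.02793
DIC = [CO2*]/α₀ = 5.673×10^-5 / 0.02793 = 2.031 mmol/L
[CO3²⁻] = α₂·DIC; α₂ = 0.003682, so [CO3²⁻] = 0.003682 × 2.031 = 0.00748 mmol/L = 7.48 μmol/L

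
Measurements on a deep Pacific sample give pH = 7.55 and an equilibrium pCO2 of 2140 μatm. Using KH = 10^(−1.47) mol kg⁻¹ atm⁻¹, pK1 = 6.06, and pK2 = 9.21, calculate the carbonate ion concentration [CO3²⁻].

[CO3²⁻] = 0.0490 mmol/kg

[CO2*] = KH · pCO2 = 10^(−1.47) × 2140×10^-6 = 7.251×10^-5 mol/kg
α₀ = 1/(1 + K1/[H⁺] + K1K2/[H⁺]²) = 1/(1 + 10^+1.49 + 10^-0.17) = 0.03069
DIC = [CO2*]/α₀ = 7.251×10^-5 / 0.03069 = 2.362 mmol/kg
[CO3²⁻] = α₂·DIC; α₂ = 0.02075, so [CO3²⁻] = 0.02075 × 2.362 = 0.0490 mmol/kg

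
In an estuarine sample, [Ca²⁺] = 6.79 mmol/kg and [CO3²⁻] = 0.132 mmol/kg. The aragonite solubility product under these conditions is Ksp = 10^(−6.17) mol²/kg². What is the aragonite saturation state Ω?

Ω = 1.33

Ksp = 10^(−6.17) = 6.761×10^-7
Ω = [Ca²⁺][CO3²⁻]/Ksp = (6.79×10^-3)(0.132×10^-3) / 6.761×10^-7 = 1.33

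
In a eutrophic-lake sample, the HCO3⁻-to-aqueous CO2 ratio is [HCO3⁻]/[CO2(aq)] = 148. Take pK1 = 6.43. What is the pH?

From K1 = [H⁺][HCO3⁻]/[CO2(aq)]:  pH = pK1 + log₁₀([HCO3⁻]/[CO2(aq)])
log₁₀(148) = +2.170
pH = 6.43 + (+2.170) = 8.60

pH = 8.60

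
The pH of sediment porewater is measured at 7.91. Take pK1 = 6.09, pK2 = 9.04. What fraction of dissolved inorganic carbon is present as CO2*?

α₀ = 0.0139

α₀ = 1 / (1 + K1/[H⁺] + K1K2/[H⁺]²) = 1 / (1 + 10^+1.82 + 10^+0.69)
   = 1 / (1 + 66.069 + 4.8978) = 1/71.967 = 0.01390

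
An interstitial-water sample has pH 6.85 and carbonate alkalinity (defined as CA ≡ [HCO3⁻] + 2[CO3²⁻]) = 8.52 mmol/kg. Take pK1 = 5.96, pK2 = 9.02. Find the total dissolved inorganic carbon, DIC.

CA = [HCO3⁻] + 2[CO3²⁻] = (α₁ + 2α₂)·DIC
At pH 6.85: [H⁺]/K1 = 10^-0.89 = 0.12882, K2/[H⁺] = 10^-2.17 = 0.0067608
α₁ = 1/(1 + 0.12882 + 0.0067608) = 1/1.1356 = 0.8806; α₂ = α₁·K2/[H⁺] = 0.005954
α₁ + 2α₂ = 0.8925
DIC = CA / (α₁ + 2α₂) = 8.52 / 0.8925 = 9.55 mmol/kg

DIC = 9.55 mmol/kg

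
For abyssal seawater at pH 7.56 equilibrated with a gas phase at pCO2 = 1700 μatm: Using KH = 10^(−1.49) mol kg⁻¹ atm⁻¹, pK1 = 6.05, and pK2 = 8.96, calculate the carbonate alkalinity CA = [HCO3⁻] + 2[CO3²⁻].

CA = 1.92 mmol/kg

[CO2*] = KH · pCO2 = 10^(−1.49) × 1700×10^-6 = 5.501×10^-5 mol/kg
α₀ = 1/(1 + K1/[H⁺] + K1K2/[H⁺]²) = 1/(1 + 10^+1.51 + 10^+0.11) = 0.02886
DIC = [CO2*]/α₀ = 5.501×10^-5 / 0.02886 = 1.906 mmol/kg
CA = (α₁ + 2α₂)·DIC = (0.9340 + 2×0.03718) × 1.906 = 1.92 mmol/kg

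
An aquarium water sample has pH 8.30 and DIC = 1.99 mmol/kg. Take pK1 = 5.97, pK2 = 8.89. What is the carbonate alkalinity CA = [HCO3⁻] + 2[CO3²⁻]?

CA = [HCO3⁻] + 2[CO3²⁻] = (α₁ + 2α₂)·DIC
At pH 8.30: [H⁺]/K1 = 10^-2.33 = 0.0046774, K2/[H⁺] = 10^-0.59 = 0.25704
α₁ = 1/(1 + 0.0046774 + 0.25704) = 1/1.2617 = 0.7926; α₂ = α₁·K2/[H⁺] = 0.2037
α₁ + 2α₂ = 1.2000
CA = 1.2000 × 1.99 = 2.39 mmol/kg

CA = 2.39 mmol/kg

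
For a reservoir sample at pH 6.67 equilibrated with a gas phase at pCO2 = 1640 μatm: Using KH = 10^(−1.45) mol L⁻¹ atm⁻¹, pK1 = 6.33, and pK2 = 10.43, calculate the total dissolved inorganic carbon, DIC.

DIC = 0.186 mmol/L

[CO2*] = KH · pCO2 = 10^(−1.45) × 1640×10^-6 = 5.819×10^-5 mol/L
α₀ = 1/(1 + K1/[H⁺] + K1K2/[H⁺]²) = 1/(1 + 10^+0.34 + 10^-3.42) = 0.3137
DIC = [CO2*]/α₀ = 5.819×10^-5 / 0.3137 = 0.186 mmol/L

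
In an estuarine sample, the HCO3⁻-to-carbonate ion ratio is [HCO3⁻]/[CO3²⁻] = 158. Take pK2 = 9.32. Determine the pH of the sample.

pH = 7.12

From K2 = [H⁺][CO3²⁻]/[HCO3⁻]:  pH = pK2 − log₁₀([HCO3⁻]/[CO3²⁻])
log₁₀(158) = +2.199
pH = 9.32 − (+2.199) = 7.12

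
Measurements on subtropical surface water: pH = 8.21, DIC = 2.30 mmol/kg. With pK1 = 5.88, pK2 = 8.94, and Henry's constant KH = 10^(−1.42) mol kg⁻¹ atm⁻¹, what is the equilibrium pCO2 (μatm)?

α₀ = 1 / (1 + K1/[H⁺] + K1K2/[H⁺]²) = 1 / (1 + 10^+2.33 + 10^+1.60)
   = 1 / (1 + 213.80 + 39.811) = 1/254.61 = 0.003928
[CO2*] = α₀ × DIC = 0.003928 × 2.30 = 0.009034 mmol/kg = 9.034 μmol/kg
pCO2 = [CO2*]/KH = 9.034×10^-6 / 3.802×10^-2 = 238 μatm

pCO2 = 238 μatm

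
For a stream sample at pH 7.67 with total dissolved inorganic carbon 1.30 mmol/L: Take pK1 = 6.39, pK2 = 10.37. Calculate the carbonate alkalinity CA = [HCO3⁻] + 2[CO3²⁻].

CA = [HCO3⁻] + 2[CO3²⁻] = (α₁ + 2α₂)·DIC
At pH 7.67: [H⁺]/K1 = 10^-1.28 = 0.052481, K2/[H⁺] = 10^-2.70 = 0.0019953
α₁ = 1/(1 + 0.052481 + 0.0019953) = 1/1.0545 = 0.9483; α₂ = α₁·K2/[H⁺] = 0.001892
α₁ + 2α₂ = 0.9521
CA = 0.9521 × 1.30 = 1.24 mmol/L

CA = 1.24 mmol/L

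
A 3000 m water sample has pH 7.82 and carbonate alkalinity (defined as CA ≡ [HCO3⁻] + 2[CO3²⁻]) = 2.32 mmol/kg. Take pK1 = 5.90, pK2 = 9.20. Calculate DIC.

CA = [HCO3⁻] + 2[CO3²⁻] = (α₁ + 2α₂)·DIC
At pH 7.82: [H⁺]/K1 = 10^-1.92 = 0.012023, K2/[H⁺] = 10^-1.38 = 0.041687
α₁ = 1/(1 + 0.012023 + 0.041687) = 1/1.0537 = 0.9490; α₂ = α₁·K2/[H⁺] = 0.03956
α₁ + 2α₂ = 1.0282
DIC = CA / (α₁ + 2α₂) = 2.32 / 1.0282 = 2.26 mmol/kg

DIC = 2.26 mmol/kg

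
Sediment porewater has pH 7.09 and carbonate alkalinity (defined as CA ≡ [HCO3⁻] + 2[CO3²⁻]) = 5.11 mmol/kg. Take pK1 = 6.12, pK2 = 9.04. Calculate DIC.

DIC = 5.59 mmol/kg

CA = [HCO3⁻] + 2[CO3²⁻] = (α₁ + 2α₂)·DIC
At pH 7.09: [H⁺]/K1 = 10^-0.97 = 0.10715, K2/[H⁺] = 10^-1.95 = 0.011220
α₁ = 1/(1 + 0.10715 + 0.011220) = 1/1.1184 = 0.8942; α₂ = α₁·K2/[H⁺] = 0.01003
α₁ + 2α₂ = 0.9142
DIC = CA / (α₁ + 2α₂) = 5.11 / 0.9142 = 5.59 mmol/kg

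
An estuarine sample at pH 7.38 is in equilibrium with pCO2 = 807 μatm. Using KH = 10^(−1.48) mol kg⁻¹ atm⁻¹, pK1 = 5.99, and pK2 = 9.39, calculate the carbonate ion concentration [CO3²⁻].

[CO2*] = KH · pCO2 = 10^(−1.48) × 807×10^-6 = 2.672×10^-5 mol/kg
α₀ = 1/(1 + K1/[H⁺] + K1K2/[H⁺]²) = 1/(1 + 10^+1.39 + 10^-0.62) = 0.03878
DIC = [CO2*]/α₀ = 2.672×10^-5 / 0.03878 = 0.6891 mmol/kg
[CO3²⁻] = α₂·DIC; α₂ = 0.009302, so [CO3²⁻] = 0.009302 × 0.6891 = 0.00641 mmol/kg = 6.41 μmol/kg

[CO3²⁻] = 6.41 μmol/kg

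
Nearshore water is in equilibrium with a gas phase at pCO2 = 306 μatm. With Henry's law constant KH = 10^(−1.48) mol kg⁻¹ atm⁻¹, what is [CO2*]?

KH = 10^(−1.48) = 3.311×10^-2 mol kg⁻¹ atm⁻¹
[CO2*] = KH · pCO2 = 3.311×10^-2 × 306×10^-6 atm = 1.01×10^-5 mol/kg

[CO2*] = 10.1 μmol/kg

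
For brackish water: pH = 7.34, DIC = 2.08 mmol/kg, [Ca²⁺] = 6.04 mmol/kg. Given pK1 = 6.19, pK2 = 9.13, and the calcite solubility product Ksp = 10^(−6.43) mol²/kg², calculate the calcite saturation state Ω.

α₂ = 1 / (1 + [H⁺]/K2 + [H⁺]²/(K1K2)) = 1 / (1 + 10^+1.79 + 10^+0.64)
   = 1 / (1 + 61.660 + 4.3652) = 1/67.025 = 0.01492
[CO3²⁻] = α₂ × DIC = 0.01492 × 2.08 = 0.03103 mmol/kg
Ksp = 10^(−6.43) = 3.715×10^-7
Ω = [Ca²⁺][CO3²⁻]/Ksp = (6.04×10^-3)(3.103×10^-5) / 3.715×10^-7 = 0.505

Ω = 0.505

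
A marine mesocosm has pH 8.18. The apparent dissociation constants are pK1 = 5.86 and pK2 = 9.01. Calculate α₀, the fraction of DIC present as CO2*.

α₀ = 1 / (1 + K1/[H⁺] + K1K2/[H⁺]²) = 1 / (1 + 10^+2.32 + 10^+1.49)
   = 1 / (1 + 208.93 + 30.903) = 1/240.83 = 0.004152

α₀ = 0.00415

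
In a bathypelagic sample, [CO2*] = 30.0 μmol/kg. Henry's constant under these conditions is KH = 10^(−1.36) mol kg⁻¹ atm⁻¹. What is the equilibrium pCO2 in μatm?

pCO2 = 687 μatm

KH = 10^(−1.36) = 4.365×10^-2 mol kg⁻¹ atm⁻¹
pCO2 = [CO2*]/KH = 30.0×10^-6 / 4.365×10^-2 = 6.87×10^-4 atm = 687 μatm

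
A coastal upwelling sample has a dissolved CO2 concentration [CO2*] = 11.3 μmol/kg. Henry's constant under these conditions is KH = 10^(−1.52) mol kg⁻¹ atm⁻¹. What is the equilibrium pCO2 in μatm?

pCO2 = 374 μatm

KH = 10^(−1.52) = 3.020×10^-2 mol kg⁻¹ atm⁻¹
pCO2 = [CO2*]/KH = 11.3×10^-6 / 3.020×10^-2 = 3.74×10^-4 atm = 374 μatm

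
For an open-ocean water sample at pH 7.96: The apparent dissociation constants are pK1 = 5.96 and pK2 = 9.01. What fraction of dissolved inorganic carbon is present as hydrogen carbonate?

α₁ = 0.910

α₁ = 1 / (1 + [H⁺]/K1 + K2/[H⁺]) = 1 / (1 + 10^-2.00 + 10^-1.05)
   = 1 / (1 + 0.010000 + 0.089125) = 1/1.0991 = 0.9098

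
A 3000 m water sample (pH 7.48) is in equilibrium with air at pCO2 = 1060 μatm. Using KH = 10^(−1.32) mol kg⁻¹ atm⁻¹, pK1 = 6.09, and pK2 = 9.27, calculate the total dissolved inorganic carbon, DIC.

[CO2*] = KH · pCO2 = 10^(−1.32) × 1060×10^-6 = 5.073×10^-5 mol/kg
α₀ = 1/(1 + K1/[H⁺] + K1K2/[H⁺]²) = 1/(1 + 10^+1.39 + 10^-0.40) = 0.03854
DIC = [CO2*]/α₀ = 5.073×10^-5 / 0.03854 = 1.32 mmol/kg

DIC = 1.32 mmol/kg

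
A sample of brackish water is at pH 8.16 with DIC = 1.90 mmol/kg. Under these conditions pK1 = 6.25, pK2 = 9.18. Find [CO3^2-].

[CO3²⁻] = 0.164 mmol/kg

α₂ = 1 / (1 + [H⁺]/K2 + [H⁺]²/(K1K2)) = 1 / (1 + 10^+1.02 + 10^-0.89)
   = 1 / (1 + 10.471 + 0.12882) = 1/11.600 = 0.08621
[CO3²⁻] = α₂ × DIC = 0.08621 × 1.90 = 0.164 mmol/kg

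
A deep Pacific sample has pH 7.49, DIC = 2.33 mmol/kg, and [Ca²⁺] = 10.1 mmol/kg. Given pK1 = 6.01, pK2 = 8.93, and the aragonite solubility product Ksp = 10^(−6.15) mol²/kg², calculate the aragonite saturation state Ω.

α₂ = 1 / (1 + [H⁺]/K2 + [H⁺]²/(K1K2)) = 1 / (1 + 10^+1.44 + 10^-0.04)
   = 1 / (1 + 27.542 + 0.91201) = 1/29.454 = 0.03395
[CO3²⁻] = α₂ × DIC = 0.03395 × 2.33 = 0.07911 mmol/kg
Ksp = 10^(−6.15) = 7.079×10^-7
Ω = [Ca²⁺][CO3²⁻]/Ksp = (10.1×10^-3)(7.911×10^-5) / 7.079×10^-7 = 1.13

Ω = 1.13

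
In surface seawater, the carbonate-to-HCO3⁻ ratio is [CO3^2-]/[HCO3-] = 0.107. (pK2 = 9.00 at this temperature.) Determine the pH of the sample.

From K2 = [H⁺][CO3^2-]/[HCO3-]:  pH = pK2 + log₁₀([CO3^2-]/[HCO3-])
log₁₀(0.107) = -0.971
pH = 9.00 + (-0.971) = 8.03

pH = 8.03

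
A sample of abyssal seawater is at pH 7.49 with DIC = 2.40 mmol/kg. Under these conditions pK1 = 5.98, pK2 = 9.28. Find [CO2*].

[CO2*] = 0.0708 mmol/kg

α₀ = 1 / (1 + K1/[H⁺] + K1K2/[H⁺]²) = 1 / (1 + 10^+1.51 + 10^-0.28)
   = 1 / (1 + 32.359 + 0.52481) = 1/33.884 = 0.02951
[CO2*] = α₀ × DIC = 0.02951 × 2.40 = 0.0708 mmol/kg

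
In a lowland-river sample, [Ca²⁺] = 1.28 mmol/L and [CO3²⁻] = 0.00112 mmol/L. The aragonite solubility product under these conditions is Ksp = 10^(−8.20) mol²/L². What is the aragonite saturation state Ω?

Ω = 0.227

Ksp = 10^(−8.20) = 6.310×10^-9
Ω = [Ca²⁺][CO3²⁻]/Ksp = (1.28×10^-3)(0.00112×10^-3) / 6.310×10^-9 = 0.227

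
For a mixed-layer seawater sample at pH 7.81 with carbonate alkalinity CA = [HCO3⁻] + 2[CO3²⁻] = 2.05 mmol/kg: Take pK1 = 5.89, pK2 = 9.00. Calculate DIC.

DIC = 1.95 mmol/kg

CA = [HCO3⁻] + 2[CO3²⁻] = (α₁ + 2α₂)·DIC
At pH 7.81: [H⁺]/K1 = 10^-1.92 = 0.012023, K2/[H⁺] = 10^-1.19 = 0.064565
α₁ = 1/(1 + 0.012023 + 0.064565) = 1/1.0766 = 0.9289; α₂ = α₁·K2/[H⁺] = 0.05997
α₁ + 2α₂ = 1.0488
DIC = CA / (α₁ + 2α₂) = 2.05 / 1.0488 = 1.95 mmol/kg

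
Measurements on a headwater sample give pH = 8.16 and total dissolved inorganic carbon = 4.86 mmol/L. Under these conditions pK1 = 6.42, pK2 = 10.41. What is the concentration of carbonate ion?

α₂ = 1 / (1 + [H⁺]/K2 + [H⁺]²/(K1K2)) = 1 / (1 + 10^+2.25 + 10^+0.51)
   = 1 / (1 + 177.83 + 3.2359) = 1/182.06 = 0.005493
[CO3²⁻] = α₂ × DIC = 0.005493 × 4.86 = 0.0267 mmol/L

[CO3²⁻] = 0.0267 mmol/L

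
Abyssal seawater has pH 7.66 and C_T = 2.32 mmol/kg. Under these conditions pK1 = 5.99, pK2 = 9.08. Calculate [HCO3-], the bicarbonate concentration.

α₁ = 1 / (1 + [H⁺]/K1 + K2/[H⁺]) = 1 / (1 + 10^-1.67 + 10^-1.42)
   = 1 / (1 + 0.021380 + 0.038019) = 1/1.0594 = 0.9439
[HCO3⁻] = α₁ × DIC = 0.9439 × 2.32 = 2.19 mmol/kg

[HCO3⁻] = 2.19 mmol/kg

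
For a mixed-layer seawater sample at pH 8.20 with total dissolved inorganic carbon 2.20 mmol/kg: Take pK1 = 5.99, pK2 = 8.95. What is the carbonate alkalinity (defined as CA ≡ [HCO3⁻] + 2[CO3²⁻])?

CA = [HCO3⁻] + 2[CO3²⁻] = (α₁ + 2α₂)·DIC
At pH 8.20: [H⁺]/K1 = 10^-2.21 = 0.0061660, K2/[H⁺] = 10^-0.75 = 0.17783
α₁ = 1/(1 + 0.0061660 + 0.17783) = 1/1.1840 = 0.8446; α₂ = α₁·K2/[H⁺] = 0.1502
α₁ + 2α₂ = 1.1450
CA = 1.1450 × 2.20 = 2.52 mmol/kg

CA = 2.52 mmol/kg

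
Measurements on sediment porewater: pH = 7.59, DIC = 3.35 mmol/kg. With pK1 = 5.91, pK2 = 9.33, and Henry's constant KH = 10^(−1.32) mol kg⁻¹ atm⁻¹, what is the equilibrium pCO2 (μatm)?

pCO2 = 1410 μatm

α₀ = 1 / (1 + K1/[H⁺] + K1K2/[H⁺]²) = 1 / (1 + 10^+1.68 + 10^-0.06)
   = 1 / (1 + 47.863 + 0.87096) = 1/49.734 = 0.02011
[CO2*] = α₀ × DIC = 0.02011 × 3.35 = 0.06736 mmol/kg
pCO2 = [CO2*]/KH = 6.736×10^-5 / 4.786×10^-2 = 1410 μatm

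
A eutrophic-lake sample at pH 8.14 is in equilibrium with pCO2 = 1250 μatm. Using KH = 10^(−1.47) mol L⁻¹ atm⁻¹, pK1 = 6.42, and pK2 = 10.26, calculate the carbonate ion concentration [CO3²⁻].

[CO3²⁻] = 16.9 μmol/L

[CO2*] = KH · pCO2 = 10^(−1.47) × 1250×10^-6 = 4.236×10^-5 mol/L
α₀ = 1/(1 + K1/[H⁺] + K1K2/[H⁺]²) = 1/(1 + 10^+1.72 + 10^-0.40) = 0.01856
DIC = [CO2*]/α₀ = 4.236×10^-5 / 0.01856 = 2.282 mmol/L
[CO3²⁻] = α₂·DIC; α₂ = 0.007389, so [CO3²⁻] = 0.007389 × 2.282 = 0.0169 mmol/L = 16.9 μmol/L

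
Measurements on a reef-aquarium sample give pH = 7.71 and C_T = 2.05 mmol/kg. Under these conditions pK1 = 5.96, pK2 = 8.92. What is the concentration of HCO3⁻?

α₁ = 1 / (1 + [H⁺]/K1 + K2/[H⁺]) = 1 / (1 + 10^-1.75 + 10^-1.21)
   = 1 / (1 + 0.017783 + 0.061660) = 1/1.0794 = 0.9264
[HCO3⁻] = α₁ × DIC = 0.9264 × 2.05 = 1.90 mmol/kg

[HCO3⁻] = 1.90 mmol/kg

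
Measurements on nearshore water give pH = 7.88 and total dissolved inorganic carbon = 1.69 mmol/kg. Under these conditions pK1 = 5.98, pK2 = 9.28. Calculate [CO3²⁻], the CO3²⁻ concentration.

[CO3²⁻] = 0.0639 mmol/kg

α₂ = 1 / (1 + [H⁺]/K2 + [H⁺]²/(K1K2)) = 1 / (1 + 10^+1.40 + 10^-0.50)
   = 1 / (1 + 25.119 + 0.31623) = 1/26.435 = 0.03783
[CO3²⁻] = α₂ × DIC = 0.03783 × 1.69 = 0.0639 mmol/kg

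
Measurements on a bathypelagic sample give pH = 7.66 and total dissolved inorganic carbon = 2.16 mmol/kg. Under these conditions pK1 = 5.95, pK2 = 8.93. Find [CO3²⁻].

α₂ = 1 / (1 + [H⁺]/K2 + [H⁺]²/(K1K2)) = 1 / (1 + 10^+1.27 + 10^-0.44)
   = 1 / (1 + 18.621 + 0.36308) = 1/19.984 = 0.05004
[CO3²⁻] = α₂ × DIC = 0.05004 × 2.16 = 0.108 mmol/kg

[CO3²⁻] = 0.108 mmol/kg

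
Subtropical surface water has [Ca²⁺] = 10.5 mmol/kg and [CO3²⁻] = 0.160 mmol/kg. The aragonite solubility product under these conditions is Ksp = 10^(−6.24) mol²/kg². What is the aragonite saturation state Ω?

Ω = 2.92

Ksp = 10^(−6.24) = 5.754×10^-7
Ω = [Ca²⁺][CO3²⁻]/Ksp = (10.5×10^-3)(0.160×10^-3) / 5.754×10^-7 = 2.92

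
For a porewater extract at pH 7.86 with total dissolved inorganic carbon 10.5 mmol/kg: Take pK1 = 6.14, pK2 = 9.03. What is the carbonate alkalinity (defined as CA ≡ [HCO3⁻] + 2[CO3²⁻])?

CA = 11.0 mmol/kg

CA = [HCO3⁻] + 2[CO3²⁻] = (α₁ + 2α₂)·DIC
At pH 7.86: [H⁺]/K1 = 10^-1.72 = 0.019055, K2/[H⁺] = 10^-1.17 = 0.067608
α₁ = 1/(1 + 0.019055 + 0.067608) = 1/1.0867 = 0.9202; α₂ = α₁·K2/[H⁺] = 0.06222
α₁ + 2α₂ = 1.0447
CA = 1.0447 × 10.5 = 11.0 mmol/kg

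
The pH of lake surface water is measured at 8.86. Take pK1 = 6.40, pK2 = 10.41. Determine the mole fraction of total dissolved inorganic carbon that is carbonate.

α₂ = 1 / (1 + [H⁺]/K2 + [H⁺]²/(K1K2)) = 1 / (1 + 10^+1.55 + 10^-0.91)
   = 1 / (1 + 35.481 + 0.12303) = 1/36.604 = 0.02732

α₂ = 0.0273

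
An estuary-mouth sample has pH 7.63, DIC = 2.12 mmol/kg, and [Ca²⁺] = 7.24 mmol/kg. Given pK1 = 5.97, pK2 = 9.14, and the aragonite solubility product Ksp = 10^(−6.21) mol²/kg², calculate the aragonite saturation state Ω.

Ω = 0.731

α₂ = 1 / (1 + [H⁺]/K2 + [H⁺]²/(K1K2)) = 1 / (1 + 10^+1.51 + 10^-0.15)
   = 1 / (1 + 32.359 + 0.70795) = 1/34.067 = 0.02935
[CO3²⁻] = α₂ × DIC = 0.02935 × 2.12 = 0.06223 mmol/kg
Ksp = 10^(−6.21) = 6.166×10^-7
Ω = [Ca²⁺][CO3²⁻]/Ksp = (7.24×10^-3)(6.223×10^-5) / 6.166×10^-7 = 0.731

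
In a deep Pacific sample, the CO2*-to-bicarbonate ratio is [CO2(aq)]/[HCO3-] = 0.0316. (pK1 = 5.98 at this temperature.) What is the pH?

pH = 7.48

From K1 = [H⁺][HCO3-]/[CO2(aq)]:  pH = pK1 − log₁₀([CO2(aq)]/[HCO3-])
log₁₀(0.0316) = -1.500
pH = 5.98 − (-1.500) = 7.48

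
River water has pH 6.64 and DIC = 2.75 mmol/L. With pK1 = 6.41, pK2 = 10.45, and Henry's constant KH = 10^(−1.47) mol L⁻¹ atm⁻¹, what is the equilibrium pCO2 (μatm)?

pCO2 = 3.01×10^4 μatm

α₀ = 1 / (1 + K1/[H⁺] + K1K2/[H⁺]²) = 1 / (1 + 10^+0.23 + 10^-3.58)
   = 1 / (1 + 1.6982 + 0.00026303) = 1/2.6985 = 0.3706
[CO2*] = α₀ × DIC = 0.3706 × 2.75 = 1.019 mmol/L
pCO2 = [CO2*]/KH = 1.019×10^-3 / 3.388×10^-2 = 3.01×10^4 μatm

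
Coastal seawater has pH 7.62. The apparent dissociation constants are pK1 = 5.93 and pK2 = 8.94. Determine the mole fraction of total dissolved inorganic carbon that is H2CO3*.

α₀ = 1 / (1 + K1/[H⁺] + K1K2/[H⁺]²) = 1 / (1 + 10^+1.69 + 10^+0.37)
   = 1 / (1 + 48.978 + 2.3442) = 1/52.322 = 0.01911

α₀ = 0.0191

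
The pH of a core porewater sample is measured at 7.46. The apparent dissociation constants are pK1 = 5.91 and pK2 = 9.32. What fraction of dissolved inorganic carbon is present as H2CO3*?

α₀ = 1 / (1 + K1/[H⁺] + K1K2/[H⁺]²) = 1 / (1 + 10^+1.55 + 10^-0.31)
   = 1 / (1 + 35.481 + 0.48978) = 1/36.971 = 0.02705

α₀ = 0.0270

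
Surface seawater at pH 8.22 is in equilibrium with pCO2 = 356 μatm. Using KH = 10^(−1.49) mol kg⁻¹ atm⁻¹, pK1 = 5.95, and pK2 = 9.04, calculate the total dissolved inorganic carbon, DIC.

[CO2*] = KH · pCO2 = 10^(−1.49) × 356×10^-6 = 1.152×10^-5 mol/kg
α₀ = 1/(1 + K1/[H⁺] + K1K2/[H⁺]²) = 1/(1 + 10^+2.27 + 10^+1.45) = 0.004643
DIC = [CO2*]/α₀ = 1.152×10^-5 / 0.004643 = 2.48 mmol/kg

DIC = 2.48 mmol/kg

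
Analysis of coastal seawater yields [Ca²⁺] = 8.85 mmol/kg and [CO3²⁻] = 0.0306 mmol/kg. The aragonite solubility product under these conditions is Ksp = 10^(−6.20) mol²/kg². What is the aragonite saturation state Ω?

Ω = 0.429

Ksp = 10^(−6.20) = 6.310×10^-7
Ω = [Ca²⁺][CO3²⁻]/Ksp = (8.85×10^-3)(0.0306×10^-3) / 6.310×10^-7 = 0.429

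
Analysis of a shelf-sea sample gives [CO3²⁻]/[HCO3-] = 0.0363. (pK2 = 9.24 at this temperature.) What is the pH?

From K2 = [H⁺][CO3²⁻]/[HCO3-]:  pH = pK2 + log₁₀([CO3²⁻]/[HCO3-])
log₁₀(0.0363) = -1.440
pH = 9.24 + (-1.440) = 7.80

pH = 7.80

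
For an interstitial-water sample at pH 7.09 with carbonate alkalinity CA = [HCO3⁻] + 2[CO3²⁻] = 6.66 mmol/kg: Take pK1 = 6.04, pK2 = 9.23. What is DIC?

CA = [HCO3⁻] + 2[CO3²⁻] = (α₁ + 2α₂)·DIC
At pH 7.09: [H⁺]/K1 = 10^-1.05 = 0.089125, K2/[H⁺] = 10^-2.14 = 0.0072444
α₁ = 1/(1 + 0.089125 + 0.0072444) = 1/1.0964 = 0.9121; α₂ = α₁·K2/[H⁺] = 0.006608
α₁ + 2α₂ = 0.9253
DIC = CA / (α₁ + 2α₂) = 6.66 / 0.9253 = 7.20 mmol/kg

DIC = 7.20 mmol/kg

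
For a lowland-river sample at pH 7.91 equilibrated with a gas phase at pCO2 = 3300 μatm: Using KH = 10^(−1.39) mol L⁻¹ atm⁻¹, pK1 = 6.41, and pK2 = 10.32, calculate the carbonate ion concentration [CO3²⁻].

[CO2*] = KH · pCO2 = 10^(−1.39) × 3300×10^-6 = 1.344×10^-4 mol/L
α₀ = 1/(1 + K1/[H⁺] + K1K2/[H⁺]²) = 1/(1 + 10^+1.50 + 10^-0.91) = 0.03054
DIC = [CO2*]/α₀ = 1.344×10^-4 / 0.03054 = 4.402 mmol/L
[CO3²⁻] = α₂·DIC; α₂ = 0.003757, so [CO3²⁻] = 0.003757 × 4.402 = 0.0165 mmol/L = 16.5 μmol/L

[CO3²⁻] = 16.5 μmol/L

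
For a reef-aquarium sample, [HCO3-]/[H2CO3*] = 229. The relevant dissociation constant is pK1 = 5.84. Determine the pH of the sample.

From K1 = [H⁺][HCO3-]/[H2CO3*]:  pH = pK1 + log₁₀([HCO3-]/[H2CO3*])
log₁₀(229) = +2.360
pH = 5.84 + (+2.360) = 8.20

pH = 8.20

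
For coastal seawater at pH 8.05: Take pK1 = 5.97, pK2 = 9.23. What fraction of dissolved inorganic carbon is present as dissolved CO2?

α₀ = 0.00774

α₀ = 1 / (1 + K1/[H⁺] + K1K2/[H⁺]²) = 1 / (1 + 10^+2.08 + 10^+0.90)
   = 1 / (1 + 120.23 + 7.9433) = 1/129.17 = 0.007742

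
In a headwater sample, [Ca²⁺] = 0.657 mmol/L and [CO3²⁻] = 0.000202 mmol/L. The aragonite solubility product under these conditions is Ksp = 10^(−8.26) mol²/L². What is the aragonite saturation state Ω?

Ksp = 10^(−8.26) = 5.495×10^-9
Ω = [Ca²⁺][CO3²⁻]/Ksp = (0.657×10^-3)(0.000202×10^-3) / 5.495×10^-9 = 0.0241

Ω = 0.0241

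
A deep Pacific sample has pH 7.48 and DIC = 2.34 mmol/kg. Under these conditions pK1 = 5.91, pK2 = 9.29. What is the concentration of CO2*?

α₀ = 1 / (1 + K1/[H⁺] + K1K2/[H⁺]²) = 1 / (1 + 10^+1.57 + 10^-0.24)
   = 1 / (1 + 37.154 + 0.57544) = 1/38.729 = 0.02582
[CO2*] = α₀ × DIC = 0.02582 × 2.34 = 0.0604 mmol/kg

[CO2*] = 0.0604 mmol/kg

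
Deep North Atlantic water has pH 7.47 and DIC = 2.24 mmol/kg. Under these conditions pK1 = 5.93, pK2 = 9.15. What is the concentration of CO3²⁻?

α₂ = 1 / (1 + [H⁺]/K2 + [H⁺]²/(K1K2)) = 1 / (1 + 10^+1.68 + 10^+0.14)
   = 1 / (1 + 47.863 + 1.3804) = 1/50.243 = 0.01990
[CO3²⁻] = α₂ × DIC = 0.01990 × 2.24 = 0.0446 mmol/kg

[CO3²⁻] = 0.0446 mmol/kg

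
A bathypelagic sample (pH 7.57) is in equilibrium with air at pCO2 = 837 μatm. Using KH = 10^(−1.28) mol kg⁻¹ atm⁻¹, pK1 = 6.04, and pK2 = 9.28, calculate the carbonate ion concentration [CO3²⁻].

[CO3²⁻] = 0.0290 mmol/kg

[CO2*] = KH · pCO2 = 10^(−1.28) × 837×10^-6 = 4.393×10^-5 mol/kg
α₀ = 1/(1 + K1/[H⁺] + K1K2/[H⁺]²) = 1/(1 + 10^+1.53 + 10^-0.18) = 0.02813
DIC = [CO2*]/α₀ = 4.393×10^-5 / 0.02813 = 1.561 mmol/kg
[CO3²⁻] = α₂·DIC; α₂ = 0.01859, so [CO3²⁻] = 0.01859 × 1.561 = 0.0290 mmol/kg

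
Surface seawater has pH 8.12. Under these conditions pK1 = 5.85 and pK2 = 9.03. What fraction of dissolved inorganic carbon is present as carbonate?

α₂ = 0.109

α₂ = 1 / (1 + [H⁺]/K2 + [H⁺]²/(K1K2)) = 1 / (1 + 10^+0.91 + 10^-1.36)
   = 1 / (1 + 8.1283 + 0.043652) = 1/9.1720 = 0.1090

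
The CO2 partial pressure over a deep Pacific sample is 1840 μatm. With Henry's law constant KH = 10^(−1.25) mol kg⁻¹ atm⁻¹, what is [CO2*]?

KH = 10^(−1.25) = 5.623×10^-2 mol kg⁻¹ atm⁻¹
[CO2*] = KH · pCO2 = 5.623×10^-2 × 1840×10^-6 atm = 1.03×10^-4 mol/kg

[CO2*] = 103 μmol/kg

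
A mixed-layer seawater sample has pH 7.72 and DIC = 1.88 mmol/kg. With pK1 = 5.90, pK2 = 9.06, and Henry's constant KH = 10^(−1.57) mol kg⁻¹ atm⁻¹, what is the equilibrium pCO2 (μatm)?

pCO2 = 997 μatm

α₀ = 1 / (1 + K1/[H⁺] + K1K2/[H⁺]²) = 1 / (1 + 10^+1.82 + 10^+0.48)
   = 1 / (1 + 66.069 + 3.0200) = 1/70.089 = 0.01427
[CO2*] = α₀ × DIC = 0.01427 × 1.88 = 0.02682 mmol/kg
pCO2 = [CO2*]/KH = 2.682×10^-5 / 2.692×10^-2 = 997 μatm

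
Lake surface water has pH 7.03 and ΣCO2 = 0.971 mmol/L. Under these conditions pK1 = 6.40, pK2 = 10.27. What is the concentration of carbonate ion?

α₂ = 1 / (1 + [H⁺]/K2 + [H⁺]²/(K1K2)) = 1 / (1 + 10^+3.24 + 10^+2.61)
   = 1 / (1 + 1737.8 + 407.38) = 1/2146.2 = 0.0004659
[CO3²⁻] = α₂ × DIC = 0.0004659 × 0.971 = 0.000452 mmol/L = 0.452 μmol/L

[CO3²⁻] = 0.452 μmol/L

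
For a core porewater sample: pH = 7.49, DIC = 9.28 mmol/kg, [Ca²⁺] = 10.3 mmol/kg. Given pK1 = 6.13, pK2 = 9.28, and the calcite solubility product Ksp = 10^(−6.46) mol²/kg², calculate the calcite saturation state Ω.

Ω = 4.22

α₂ = 1 / (1 + [H⁺]/K2 + [H⁺]²/(K1K2)) = 1 / (1 + 10^+1.79 + 10^+0.43)
   = 1 / (1 + 61.660 + 2.6915) = 1/65.351 = 0.01530
[CO3²⁻] = α₂ × DIC = 0.01530 × 9.28 = 0.1420 mmol/kg
Ksp = 10^(−6.46) = 3.467×10^-7
Ω = [Ca²⁺][CO3²⁻]/Ksp = (10.3×10^-3)(1.420×10^-4) / 3.467×10^-7 = 4.22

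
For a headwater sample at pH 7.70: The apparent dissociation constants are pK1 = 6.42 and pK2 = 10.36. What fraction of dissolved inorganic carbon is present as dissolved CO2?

α₀ = 1 / (1 + K1/[H⁺] + K1K2/[H⁺]²) = 1 / (1 + 10^+1.28 + 10^-1.38)
   = 1 / (1 + 19.055 + 0.041687) = 1/20.096 = 0.04976

α₀ = 0.0498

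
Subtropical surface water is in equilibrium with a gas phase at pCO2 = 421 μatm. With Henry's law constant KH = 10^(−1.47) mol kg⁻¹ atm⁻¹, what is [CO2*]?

KH = 10^(−1.47) = 3.388×10^-2 mol kg⁻¹ atm⁻¹
[CO2*] = KH · pCO2 = 3.388×10^-2 × 421×10^-6 atm = 1.43×10^-5 mol/kg

[CO2*] = 14.3 μmol/kg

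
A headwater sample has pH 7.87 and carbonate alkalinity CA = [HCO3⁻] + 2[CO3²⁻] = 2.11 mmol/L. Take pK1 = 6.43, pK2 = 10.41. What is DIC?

DIC = 2.18 mmol/L

CA = [HCO3⁻] + 2[CO3²⁻] = (α₁ + 2α₂)·DIC
At pH 7.87: [H⁺]/K1 = 10^-1.44 = 0.036308, K2/[H⁺] = 10^-2.54 = 0.0028840
α₁ = 1/(1 + 0.036308 + 0.0028840) = 1/1.0392 = 0.9623; α₂ = α₁·K2/[H⁺] = 0.002775
α₁ + 2α₂ = 0.9678
DIC = CA / (α₁ + 2α₂) = 2.11 / 0.9678 = 2.18 mmol/L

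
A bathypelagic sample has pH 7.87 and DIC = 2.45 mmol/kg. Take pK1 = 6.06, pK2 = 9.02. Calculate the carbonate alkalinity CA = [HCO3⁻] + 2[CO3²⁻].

CA = [HCO3⁻] + 2[CO3²⁻] = (α₁ + 2α₂)·DIC
At pH 7.87: [H⁺]/K1 = 10^-1.81 = 0.015488, K2/[H⁺] = 10^-1.15 = 0.070795
α₁ = 1/(1 + 0.015488 + 0.070795) = 1/1.0863 = 0.9206; α₂ = α₁·K2/[H⁺] = 0.06517
α₁ + 2α₂ = 1.0509
CA = 1.0509 × 2.45 = 2.57 mmol/kg

CA = 2.57 mmol/kg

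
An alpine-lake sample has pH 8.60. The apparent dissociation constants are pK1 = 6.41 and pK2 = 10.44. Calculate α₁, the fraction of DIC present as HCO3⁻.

α₁ = 0.980

α₁ = 1 / (1 + [H⁺]/K1 + K2/[H⁺]) = 1 / (1 + 10^-2.19 + 10^-1.84)
   = 1 / (1 + 0.0064565 + 0.014454) = 1/1.0209 = 0.9795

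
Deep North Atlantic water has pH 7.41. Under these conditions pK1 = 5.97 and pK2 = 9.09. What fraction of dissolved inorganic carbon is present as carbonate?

α₂ = 1 / (1 + [H⁺]/K2 + [H⁺]²/(K1K2)) = 1 / (1 + 10^+1.68 + 10^+0.24)
   = 1 / (1 + 47.863 + 1.7378) = 1/50.601 = 0.01976

α₂ = 0.0198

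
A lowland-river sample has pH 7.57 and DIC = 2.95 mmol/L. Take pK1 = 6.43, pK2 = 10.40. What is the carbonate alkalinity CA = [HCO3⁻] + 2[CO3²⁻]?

CA = [HCO3⁻] + 2[CO3²⁻] = (α₁ + 2α₂)·DIC
At pH 7.57: [H⁺]/K1 = 10^-1.14 = 0.072444, K2/[H⁺] = 10^-2.83 = 0.0014791
α₁ = 1/(1 + 0.072444 + 0.0014791) = 1/1.0739 = 0.9312; α₂ = α₁·K2/[H⁺] = 0.001377
α₁ + 2α₂ = 0.9339
CA = 0.9339 × 2.95 = 2.76 mmol/L

CA = 2.76 mmol/L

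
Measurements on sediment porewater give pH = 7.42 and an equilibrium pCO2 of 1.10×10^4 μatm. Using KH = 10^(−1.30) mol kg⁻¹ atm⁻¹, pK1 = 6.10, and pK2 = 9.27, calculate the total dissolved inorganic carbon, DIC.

[CO2*] = KH · pCO2 = 10^(−1.30) × 1.10×10^4×10^-6 = 5.513×10^-4 mol/kg
α₀ = 1/(1 + K1/[H⁺] + K1K2/[H⁺]²) = 1/(1 + 10^+1.32 + 10^-0.53) = 0.04507
DIC = [CO2*]/α₀ = 5.513×10^-4 / 0.04507 = 12.2 mmol/kg

DIC = 12.2 mmol/kg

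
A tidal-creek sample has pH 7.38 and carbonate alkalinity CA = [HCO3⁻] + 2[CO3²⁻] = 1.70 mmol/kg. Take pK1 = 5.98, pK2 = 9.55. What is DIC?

DIC = 1.76 mmol/kg

CA = [HCO3⁻] + 2[CO3²⁻] = (α₁ + 2α₂)·DIC
At pH 7.38: [H⁺]/K1 = 10^-1.40 = 0.039811, K2/[H⁺] = 10^-2.17 = 0.0067608
α₁ = 1/(1 + 0.039811 + 0.0067608) = 1/1.0466 = 0.9555; α₂ = α₁·K2/[H⁺] = 0.006460
α₁ + 2α₂ = 0.9684
DIC = CA / (α₁ + 2α₂) = 1.70 / 0.9684 = 1.76 mmol/kg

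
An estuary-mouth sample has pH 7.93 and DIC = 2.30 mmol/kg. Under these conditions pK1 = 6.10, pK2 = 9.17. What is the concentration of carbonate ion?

[CO3²⁻] = 0.123 mmol/kg

α₂ = 1 / (1 + [H⁺]/K2 + [H⁺]²/(K1K2)) = 1 / (1 + 10^+1.24 + 10^-0.59)
   = 1 / (1 + 17.378 + 0.25704) = 1/18.635 = 0.05366
[CO3²⁻] = α₂ × DIC = 0.05366 × 2.30 = 0.123 mmol/kg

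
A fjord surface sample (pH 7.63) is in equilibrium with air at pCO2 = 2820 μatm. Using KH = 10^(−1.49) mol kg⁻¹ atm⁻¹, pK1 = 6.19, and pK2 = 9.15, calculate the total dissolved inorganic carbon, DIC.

[CO2*] = KH · pCO2 = 10^(−1.49) × 2820×10^-6 = 9.125×10^-5 mol/kg
α₀ = 1/(1 + K1/[H⁺] + K1K2/[H⁺]²) = 1/(1 + 10^+1.44 + 10^-0.08) = 0.03404
DIC = [CO2*]/α₀ = 9.125×10^-5 / 0.03404 = 2.68 mmol/kg

DIC = 2.68 mmol/kg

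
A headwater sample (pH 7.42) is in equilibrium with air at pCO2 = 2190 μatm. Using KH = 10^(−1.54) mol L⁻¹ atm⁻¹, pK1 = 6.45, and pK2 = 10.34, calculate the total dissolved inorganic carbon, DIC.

[CO2*] = KH · pCO2 = 10^(−1.54) × 2190×10^-6 = 6.316×10^-5 mol/L
α₀ = 1/(1 + K1/[H⁺] + K1K2/[H⁺]²) = 1/(1 + 10^+0.97 + 10^-1.95) = 0.09668
DIC = [CO2*]/α₀ = 6.316×10^-5 / 0.09668 = 0.653 mmol/L

DIC = 0.653 mmol/L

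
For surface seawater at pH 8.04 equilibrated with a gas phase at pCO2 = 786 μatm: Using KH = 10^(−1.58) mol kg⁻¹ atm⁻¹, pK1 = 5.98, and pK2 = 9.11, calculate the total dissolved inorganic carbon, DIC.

[CO2*] = KH · pCO2 = 10^(−1.58) × 786×10^-6 = 2.067×10^-5 mol/kg
α₀ = 1/(1 + K1/[H⁺] + K1K2/[H⁺]²) = 1/(1 + 10^+2.06 + 10^+0.99) = 0.007963
DIC = [CO2*]/α₀ = 2.067×10^-5 / 0.007963 = 2.60 mmol/kg

DIC = 2.60 mmol/kg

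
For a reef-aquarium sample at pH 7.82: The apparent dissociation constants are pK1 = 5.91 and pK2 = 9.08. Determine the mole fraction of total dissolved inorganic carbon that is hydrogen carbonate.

α₁ = 0.937

α₁ = 1 / (1 + [H⁺]/K1 + K2/[H⁺]) = 1 / (1 + 10^-1.91 + 10^-1.26)
   = 1 / (1 + 0.012303 + 0.054954) = 1/1.0673 = 0.9370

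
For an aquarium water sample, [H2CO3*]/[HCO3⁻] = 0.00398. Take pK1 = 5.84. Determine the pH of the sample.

From K1 = [H⁺][HCO3⁻]/[H2CO3*]:  pH = pK1 − log₁₀([H2CO3*]/[HCO3⁻])
log₁₀(0.00398) = -2.400
pH = 5.84 − (-2.400) = 8.24

pH = 8.24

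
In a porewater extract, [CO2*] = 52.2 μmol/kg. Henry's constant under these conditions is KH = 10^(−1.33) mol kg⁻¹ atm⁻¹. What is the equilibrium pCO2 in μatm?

pCO2 = 1120 μatm

KH = 10^(−1.33) = 4.677×10^-2 mol kg⁻¹ atm⁻¹
pCO2 = [CO2*]/KH = 52.2×10^-6 / 4.677×10^-2 = 1.12×10^-3 atm = 1120 μatm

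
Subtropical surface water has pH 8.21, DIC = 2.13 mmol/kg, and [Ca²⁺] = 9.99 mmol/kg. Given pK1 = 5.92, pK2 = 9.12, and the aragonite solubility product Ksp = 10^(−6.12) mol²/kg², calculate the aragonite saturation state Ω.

α₂ = 1 / (1 + [H⁺]/K2 + [H⁺]²/(K1K2)) = 1 / (1 + 10^+0.91 + 10^-1.38)
   = 1 / (1 + 8.1283 + 0.041687) = 1/9.1700 = 0.1091
[CO3²⁻] = α₂ × DIC = 0.1091 × 2.13 = 0.2323 mmol/kg
Ksp = 10^(−6.12) = 7.586×10^-7
Ω = [Ca²⁺][CO3²⁻]/Ksp = (9.99×10^-3)(2.323×10^-4) / 7.586×10^-7 = 3.06

Ω = 3.06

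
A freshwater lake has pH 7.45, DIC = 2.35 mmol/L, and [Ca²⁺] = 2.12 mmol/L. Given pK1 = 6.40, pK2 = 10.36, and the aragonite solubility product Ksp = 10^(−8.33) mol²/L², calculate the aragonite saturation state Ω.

α₂ = 1 / (1 + [H⁺]/K2 + [H⁺]²/(K1K2)) = 1 / (1 + 10^+2.91 + 10^+1.86)
   = 1 / (1 + 812.83 + 72.444) = 1/886.27 = 0.001128
[CO3²⁻] = α₂ × DIC = 0.001128 × 2.35 = 0.002652 mmol/L = 2.652 μmol/L
Ksp = 10^(−8.33) = 4.677×10^-9
Ω = [Ca²⁺][CO3²⁻]/Ksp = (2.12×10^-3)(2.652×10^-6) / 4.677×10^-9 = 1.20

Ω = 1.20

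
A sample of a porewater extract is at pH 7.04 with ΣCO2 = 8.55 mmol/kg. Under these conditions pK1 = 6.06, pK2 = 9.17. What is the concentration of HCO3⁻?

[HCO3⁻] = 7.69 mmol/kg

α₁ = 1 / (1 + [H⁺]/K1 + K2/[H⁺]) = 1 / (1 + 10^-0.98 + 10^-2.13)
   = 1 / (1 + 0.10471 + 0.0074131) = 1/1.1121 = 0.8992
[HCO3⁻] = α₁ × DIC = 0.8992 × 8.55 = 7.69 mmol/kg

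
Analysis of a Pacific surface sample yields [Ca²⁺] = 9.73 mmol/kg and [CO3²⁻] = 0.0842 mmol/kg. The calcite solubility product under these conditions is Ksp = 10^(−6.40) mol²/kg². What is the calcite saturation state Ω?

Ω = 2.06

Ksp = 10^(−6.40) = 3.981×10^-7
Ω = [Ca²⁺][CO3²⁻]/Ksp = (9.73×10^-3)(0.0842×10^-3) / 3.981×10^-7 = 2.06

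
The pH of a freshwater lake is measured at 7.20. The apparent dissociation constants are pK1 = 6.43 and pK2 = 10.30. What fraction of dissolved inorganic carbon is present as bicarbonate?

α₁ = 1 / (1 + [H⁺]/K1 + K2/[H⁺]) = 1 / (1 + 10^-0.77 + 10^-3.10)
   = 1 / (1 + 0.16982 + 0.00079433) = 1/1.1706 = 0.8542

α₁ = 0.854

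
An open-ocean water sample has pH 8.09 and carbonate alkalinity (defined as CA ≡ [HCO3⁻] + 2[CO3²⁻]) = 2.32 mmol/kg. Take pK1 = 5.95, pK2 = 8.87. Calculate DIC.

CA = [HCO3⁻] + 2[CO3²⁻] = (α₁ + 2α₂)·DIC
At pH 8.09: [H⁺]/K1 = 10^-2.14 = 0.0072444, K2/[H⁺] = 10^-0.78 = 0.16596
α₁ = 1/(1 + 0.0072444 + 0.16596) = 1/1.1732 = 0.8524; α₂ = α₁·K2/[H⁺] = 0.1415
α₁ + 2α₂ = 1.1353
DIC = CA / (α₁ + 2α₂) = 2.32 / 1.1353 = 2.04 mmol/kg

DIC = 2.04 mmol/kg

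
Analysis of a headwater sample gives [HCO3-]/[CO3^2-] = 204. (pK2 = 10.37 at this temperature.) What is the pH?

From K2 = [H⁺][CO3^2-]/[HCO3-]:  pH = pK2 − log₁₀([HCO3-]/[CO3^2-])
log₁₀(204) = +2.310
pH = 10.37 − (+2.310) = 8.06

pH = 8.06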